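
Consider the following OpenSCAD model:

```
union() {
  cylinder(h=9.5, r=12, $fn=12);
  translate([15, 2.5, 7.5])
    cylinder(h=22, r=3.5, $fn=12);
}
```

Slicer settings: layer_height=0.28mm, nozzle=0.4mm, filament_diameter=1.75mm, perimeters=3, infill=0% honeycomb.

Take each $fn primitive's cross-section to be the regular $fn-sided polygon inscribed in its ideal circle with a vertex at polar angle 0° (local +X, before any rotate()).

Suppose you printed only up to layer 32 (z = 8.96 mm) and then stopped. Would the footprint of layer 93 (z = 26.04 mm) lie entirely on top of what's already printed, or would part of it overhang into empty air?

Compare the two slices. At z = 8.96: the r=12 cylinder contributes a regular 12-gon of circumradius 12 (area = (12/2)·12.000²·sin(360°/12) = 432.00 mm²); the r=3.5 cylinder at (15, 2.5) contributes a regular 12-gon of circumradius 3.5 (area = (12/2)·3.500²·sin(360°/12) = 36.75 mm²); Merging all regions: the 2 present regions are separate (no shared area or edge), so areas and boundary lengths simply add and each stays a separate island — area = 468.75 mm². At z = 26.04: the cylinder does not reach this height (z outside [0, 9.5]); the cylinder at (15, 2.5): section is a regular 12-gon, circumradius r=3.5 (area = (12/2)·3.500²·sin(360°/12) = 36.75 mm²); Merging all regions: only the r=3.5 cylinder at (15, 2.5) is present, so the union is just that shape — area = 36.75 mm². Checking containment: the cross-section at z = 26.04 is a subset of the cross-section at z = 8.96.

entirely on top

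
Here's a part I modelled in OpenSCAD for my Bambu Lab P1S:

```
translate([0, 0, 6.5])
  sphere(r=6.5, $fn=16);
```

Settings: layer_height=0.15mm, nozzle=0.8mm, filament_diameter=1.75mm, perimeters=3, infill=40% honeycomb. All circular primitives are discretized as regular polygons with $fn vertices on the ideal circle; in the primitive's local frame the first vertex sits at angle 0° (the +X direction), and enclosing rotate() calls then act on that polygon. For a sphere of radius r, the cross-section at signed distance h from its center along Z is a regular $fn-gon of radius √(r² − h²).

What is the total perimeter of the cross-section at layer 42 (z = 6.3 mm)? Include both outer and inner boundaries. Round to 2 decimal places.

At z = 6.3 mm: the r=6.5 sphere slices to a regular 16-gon of circumradius 6.497 (√(r²−h²) with h=0.2 from center) (perimeter = 2·16·6.497·sin(180°/16) = 40.56 mm). Overall, the cross-section is a single solid region. Total boundary length (outer) = 40.56 mm.

40.56 mm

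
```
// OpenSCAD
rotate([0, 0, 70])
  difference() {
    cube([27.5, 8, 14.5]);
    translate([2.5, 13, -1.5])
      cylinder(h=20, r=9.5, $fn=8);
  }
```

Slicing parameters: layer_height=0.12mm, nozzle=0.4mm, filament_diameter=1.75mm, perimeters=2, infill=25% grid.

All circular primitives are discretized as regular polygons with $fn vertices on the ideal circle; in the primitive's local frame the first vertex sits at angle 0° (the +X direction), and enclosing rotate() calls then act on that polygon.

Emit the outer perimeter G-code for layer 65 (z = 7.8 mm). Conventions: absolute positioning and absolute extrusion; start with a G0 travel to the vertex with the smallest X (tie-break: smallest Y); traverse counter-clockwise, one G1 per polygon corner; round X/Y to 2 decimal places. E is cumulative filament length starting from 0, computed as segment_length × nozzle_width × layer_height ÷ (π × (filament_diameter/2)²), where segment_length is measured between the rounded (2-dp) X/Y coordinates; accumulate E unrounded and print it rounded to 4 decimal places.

G0 X-4.26 Y1.55 Z7.80
G1 X0.00 Y0.00 E0.0905
G1 X9.41 Y25.84 E0.6393
G1 X1.89 Y28.58 E0.7990
G1 X-4.12 Y12.07 E1.1496
G1 X-2.75 Y10.81 E1.1868
G1 X-2.43 Y3.55 E1.3318
G1 X-4.26 Y1.55 E1.3859

At z = 7.8 mm: the cube (footprint 27.5×8) is included at this height; the r=9.5 cylinder at (2.5, 13) contributes a regular 8-gon of circumradius 9.5; Taking the first minus the rest: starting from the 27.5×8 cube, the r=9.5 cylinder at (2.5, 13) partially overlaps it — only the 31.45 mm² overlap (of its 255.27 mm²) is removed, clipping the outline — 1 connected region; (whole slice rotated 70° about Z — lengths, areas and connectivity unchanged). The outline is a single polygon with 7 vertices. Extrusion per mm of travel: 0.4 × 0.12 / (π × 0.875²) = 0.019956. Accumulating E over each segment gives final E = 1.3859.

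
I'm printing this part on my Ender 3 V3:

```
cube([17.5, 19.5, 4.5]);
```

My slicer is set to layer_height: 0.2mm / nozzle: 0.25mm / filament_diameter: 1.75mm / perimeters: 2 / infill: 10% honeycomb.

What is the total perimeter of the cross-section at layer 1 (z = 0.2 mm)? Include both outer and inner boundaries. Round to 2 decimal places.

At z = 0.2 mm: the cube (footprint 17.5×19.5) is included at this height (perimeter 74.00 mm). Overall, the cross-section is a single solid region. Total boundary length (outer) = 74.00 mm.

74.00 mm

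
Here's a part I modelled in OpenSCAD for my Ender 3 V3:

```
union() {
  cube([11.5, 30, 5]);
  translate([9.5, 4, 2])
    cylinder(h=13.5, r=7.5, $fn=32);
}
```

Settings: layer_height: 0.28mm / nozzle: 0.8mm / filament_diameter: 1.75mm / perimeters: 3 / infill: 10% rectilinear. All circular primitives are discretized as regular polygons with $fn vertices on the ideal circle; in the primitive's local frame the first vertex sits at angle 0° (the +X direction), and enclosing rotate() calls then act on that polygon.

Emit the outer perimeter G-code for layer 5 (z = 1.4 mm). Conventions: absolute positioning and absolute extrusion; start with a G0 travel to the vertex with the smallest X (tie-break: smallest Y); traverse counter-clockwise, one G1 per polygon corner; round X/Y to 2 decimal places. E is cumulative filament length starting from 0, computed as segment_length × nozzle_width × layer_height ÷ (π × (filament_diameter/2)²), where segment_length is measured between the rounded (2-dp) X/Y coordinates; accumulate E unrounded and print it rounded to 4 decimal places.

G0 X0.00 Y0.00 Z1.40
G1 X11.50 Y0.00 E1.0710
G1 X11.50 Y30.00 E3.8648
G1 X0.00 Y30.00 E4.9358
G1 X0.00 Y0.00 E7.7297

At z = 1.4 mm: the cube is present — its section is the full 11.5×30 rectangle; the cylinder at (9.5, 4) is absent (z outside [2, 15.5]); Taking the union: only the 11.5×30 cube is present, so the union is just that shape — 1 connected region. The outline is a single polygon with 4 vertices. Extrusion per mm of travel: 0.8 × 0.28 / (π × 0.875²) = 0.093128. Accumulating E over each segment gives final E = 7.7297.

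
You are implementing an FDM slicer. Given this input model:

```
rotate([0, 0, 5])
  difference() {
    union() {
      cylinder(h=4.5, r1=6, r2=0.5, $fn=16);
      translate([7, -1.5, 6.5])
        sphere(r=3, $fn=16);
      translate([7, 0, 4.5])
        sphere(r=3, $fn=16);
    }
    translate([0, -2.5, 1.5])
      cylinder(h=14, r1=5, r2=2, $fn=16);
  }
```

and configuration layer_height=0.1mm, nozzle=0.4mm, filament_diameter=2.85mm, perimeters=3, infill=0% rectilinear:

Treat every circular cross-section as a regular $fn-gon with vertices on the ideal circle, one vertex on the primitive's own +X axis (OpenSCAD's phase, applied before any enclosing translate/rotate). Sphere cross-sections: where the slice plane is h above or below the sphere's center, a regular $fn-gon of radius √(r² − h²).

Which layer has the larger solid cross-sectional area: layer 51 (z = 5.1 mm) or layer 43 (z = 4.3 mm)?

layer 51 (z = 5.1 mm)

Layer 51 (z = 5.1): the cone is not intersected at this z (z outside [0, 4.5]); the r=3 sphere at (7, -1.5) contributes a regular 16-gon of circumradius √(3²−1.4²) = 2.653 (area = (16/2)·2.653²·sin(360°/16) = 21.55 mm²); the sphere at (7, 0): section is a regular 16-gon, circumradius = √(r²−h²) = √(3²−0.6²) = 2.939 (area = (16/2)·2.939²·sin(360°/16) = 26.45 mm²); Merging all regions: the regions partially overlap — summed areas 48.00 mm² minus the doubly-counted overlap 15.66 mm² gives 32.35 mm² — area = 32.35 mm²; the cone at (0, -2.5) contributes a regular 16-gon of circumradius 4.229 (interpolated between r1=5 and r2=2 at t=0.257) (area = (16/2)·4.229²·sin(360°/16) = 54.74 mm²); After the difference (first − rest): starting from the result so far (32.35 mm²), the cone at (0, -2.5) misses the remaining region (no effect) — area = 32.35 mm²; (whole slice rotated 5° about Z — lengths, areas and connectivity unchanged). So its area = 32.35 mm². Layer 43 (z = 4.3): the cone: at t=0.956 of its height the radius interpolates to r₁+(r₂−r₁)t = 0.744, giving a regular 16-gon of that circumradius (area = (16/2)·0.744²·sin(360°/16) = 1.70 mm²); the sphere at (7, -1.5): section is a regular 16-gon, circumradius = √(r²−h²) = √(3²−2.2²) = 2.040 (area = (16/2)·2.040²·sin(360°/16) = 12.74 mm²); the r=3 sphere at (7, 0) contributes a regular 16-gon of circumradius √(3²−0.2²) = 2.993 (area = (16/2)·2.993²·sin(360°/16) = 27.43 mm²); Merging all regions: the regions partially overlap — summed areas 41.86 mm² minus the doubly-counted overlap 11.15 mm² gives 30.71 mm² — area = 30.71 mm²; the cone at (0, -2.5): at t=0.200 of its height the radius interpolates to r₁+(r₂−r₁)t = 4.400, giving a regular 16-gon of that circumradius (area = (16/2)·4.400²·sin(360°/16) = 59.27 mm²); Taking the first minus the rest: starting from that combined region (30.71 mm²), the cone at (0, -2.5) partially overlaps it — only the 1.70 mm² overlap (of its 59.27 mm²) is removed, clipping the outline — area = 29.01 mm²; (rotated 5° about Z; rotation is an isometry so areas/perimeters/island counts are preserved). So its area = 29.01 mm². Layer 51 is larger (32.35 vs 29.01 mm²).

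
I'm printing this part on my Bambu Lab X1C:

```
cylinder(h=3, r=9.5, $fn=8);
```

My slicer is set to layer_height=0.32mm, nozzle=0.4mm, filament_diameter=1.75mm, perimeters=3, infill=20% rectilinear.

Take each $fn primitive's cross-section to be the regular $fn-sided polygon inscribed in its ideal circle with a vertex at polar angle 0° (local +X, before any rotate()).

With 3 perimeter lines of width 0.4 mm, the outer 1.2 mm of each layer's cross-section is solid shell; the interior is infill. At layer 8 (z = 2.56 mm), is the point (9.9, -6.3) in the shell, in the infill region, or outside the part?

At z = 2.56 mm: the r=9.5 cylinder contributes a regular 8-gon of circumradius 9.5. Overall, the cross-section is a single solid region. The nearest boundary edge runs (6.72, -6.72)→(9.50, 0.00); distance from the point to it = 2.78 mm. The point is not inside any of the regions above, so it lies outside the cross-section (2.78 mm from the nearest boundary).

outside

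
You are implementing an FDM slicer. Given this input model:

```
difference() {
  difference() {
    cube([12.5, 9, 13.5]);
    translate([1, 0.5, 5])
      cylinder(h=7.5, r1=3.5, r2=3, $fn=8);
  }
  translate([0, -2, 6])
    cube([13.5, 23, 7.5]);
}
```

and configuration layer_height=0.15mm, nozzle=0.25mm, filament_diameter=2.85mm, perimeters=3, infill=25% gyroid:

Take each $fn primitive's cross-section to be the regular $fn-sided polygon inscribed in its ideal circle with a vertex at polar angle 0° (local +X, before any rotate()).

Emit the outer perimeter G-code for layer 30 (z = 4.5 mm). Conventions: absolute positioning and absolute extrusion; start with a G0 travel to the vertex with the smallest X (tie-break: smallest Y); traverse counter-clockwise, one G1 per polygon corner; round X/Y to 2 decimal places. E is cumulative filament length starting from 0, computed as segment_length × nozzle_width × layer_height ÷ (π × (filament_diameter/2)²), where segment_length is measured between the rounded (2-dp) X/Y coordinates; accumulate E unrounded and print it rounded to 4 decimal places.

At z = 4.5 mm: the 12.5×9 cube contributes its full rectangle; the cone at (1, 0.5) is absent (z outside [5, 12.5]); After the difference (first − rest): none of the subtracted shapes is present at this height, so the 12.5×9 cube is unchanged — 1 connected region; the cube at (0, -2) does not reach this height (z outside [6, 13.5]); Taking the first minus the rest: none of the subtracted shapes is present at this height, so the result so far is unchanged — 1 connected region. The outline is a single polygon with 4 vertices. Extrusion per mm of travel: 0.25 × 0.15 / (π × 1.425²) = 0.005878. Accumulating E over each segment gives final E = 0.2528.

G0 X0.00 Y0.00 Z4.50
G1 X12.50 Y0.00 E0.0735
G1 X12.50 Y9.00 E0.1264
G1 X0.00 Y9.00 E0.1999
G1 X0.00 Y0.00 E0.2528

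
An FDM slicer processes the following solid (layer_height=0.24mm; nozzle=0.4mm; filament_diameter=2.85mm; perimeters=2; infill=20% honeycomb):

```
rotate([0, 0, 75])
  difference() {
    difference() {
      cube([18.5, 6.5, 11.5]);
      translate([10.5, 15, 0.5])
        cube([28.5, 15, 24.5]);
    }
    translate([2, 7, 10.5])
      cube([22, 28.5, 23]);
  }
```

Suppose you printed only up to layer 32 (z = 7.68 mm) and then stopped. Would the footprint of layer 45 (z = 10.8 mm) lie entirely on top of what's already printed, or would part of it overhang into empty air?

entirely on top

Compare the two slices. At z = 7.68: the cube (footprint 18.5×6.5) is included at this height (area 120.25 mm²); the 28.5×15 cube at (10.5, 15) contributes its full rectangle (area 427.50 mm²); Subtracting the remaining from the first: starting from the 18.5×6.5 cube (120.25 mm²), the 28.5×15 cube at (10.5, 15) misses the remaining region (no effect) — area = 120.25 mm²; the cube at (2, 7) is not intersected at this z (z outside [10.5, 33.5]); Taking the first minus the rest: none of the subtracted shapes is present at this height, so the result so far is unchanged — area = 120.25 mm²; (rotated 75° about Z; rotation is an isometry so areas/perimeters/island counts are preserved). At z = 10.8: the cube (footprint 18.5×6.5) is included at this height (area 120.25 mm²); the cube at (10.5, 15) (footprint 28.5×15) is included at this height (area 427.50 mm²); After the difference (first − rest): starting from the 18.5×6.5 cube (120.25 mm²), the 28.5×15 cube at (10.5, 15) misses the remaining region (no effect) — area = 120.25 mm²; the 22×28.5 cube at (2, 7) contributes its full rectangle (area 627.00 mm²); Taking the first minus the rest: starting from the result so far (120.25 mm²), the 22×28.5 cube at (2, 7) misses the remaining region (no effect) — area = 120.25 mm²; (rotated 75° about Z; rotation is an isometry so areas/perimeters/island counts are preserved). Checking containment: the cross-section at z = 10.8 is a subset of the cross-section at z = 7.68.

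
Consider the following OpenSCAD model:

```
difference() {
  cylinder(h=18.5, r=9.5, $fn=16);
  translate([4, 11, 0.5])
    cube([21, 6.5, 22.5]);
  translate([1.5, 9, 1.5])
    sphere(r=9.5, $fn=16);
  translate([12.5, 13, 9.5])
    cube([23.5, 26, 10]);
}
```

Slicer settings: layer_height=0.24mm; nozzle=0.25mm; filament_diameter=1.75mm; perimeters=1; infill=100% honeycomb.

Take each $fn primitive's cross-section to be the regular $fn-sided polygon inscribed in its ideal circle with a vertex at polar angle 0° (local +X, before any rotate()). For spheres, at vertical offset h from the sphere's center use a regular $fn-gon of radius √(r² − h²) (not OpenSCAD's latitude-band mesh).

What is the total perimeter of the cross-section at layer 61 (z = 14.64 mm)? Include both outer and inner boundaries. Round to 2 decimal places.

59.31 mm

At z = 14.64 mm: the cylinder: section is a regular 16-gon, circumradius r=9.5 (perimeter = 2·16·9.500·sin(180°/16) = 59.31 mm); the cube at (4, 11) (footprint 21×6.5) is included at this height (perimeter 55.00 mm); the sphere at (1.5, 9) is absent (|z−center|=13.140 > r=9.5); the cube at (12.5, 13) (footprint 23.5×26) is included at this height (perimeter 99.00 mm); Subtracting the remaining from the first: starting from the r=9.5 cylinder, the 21×6.5 cube at (4, 11) misses the remaining region (no effect); the 23.5×26 cube at (12.5, 13) misses the remaining region (no effect) — boundary = 59.31 mm. Overall, the cross-section is a single solid region. Total boundary length (outer) = 59.31 mm.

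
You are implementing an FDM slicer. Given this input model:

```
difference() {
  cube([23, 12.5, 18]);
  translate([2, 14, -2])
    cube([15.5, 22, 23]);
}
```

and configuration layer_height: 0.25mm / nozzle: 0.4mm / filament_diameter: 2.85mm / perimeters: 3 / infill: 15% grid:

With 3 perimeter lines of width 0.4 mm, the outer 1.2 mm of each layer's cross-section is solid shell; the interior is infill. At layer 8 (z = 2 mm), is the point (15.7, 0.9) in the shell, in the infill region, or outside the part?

shell

At z = 2 mm: the 23×12.5 cube contributes its full rectangle; the cube at (2, 14) (footprint 15.5×22) is included at this height; Taking the first minus the rest: starting from the 23×12.5 cube, the 15.5×22 cube at (2, 14) misses the remaining region (no effect) — 1 connected region. Overall, the cross-section is a single solid region. The nearest boundary edge runs (23.00, 0.00)→(0.00, 0.00); distance from the point to it = 0.90 mm. The point is inside the cross-section, 0.90 mm from the nearest boundary — within the 1.2 mm shell band (3 × 0.4).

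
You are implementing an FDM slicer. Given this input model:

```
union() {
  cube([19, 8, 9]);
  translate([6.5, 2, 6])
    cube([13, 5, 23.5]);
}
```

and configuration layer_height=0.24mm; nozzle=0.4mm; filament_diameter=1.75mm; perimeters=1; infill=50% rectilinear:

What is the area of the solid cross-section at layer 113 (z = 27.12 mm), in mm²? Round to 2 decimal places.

At z = 27.12 mm: the cube is not intersected at this z (z outside [0, 9]); the cube at (6.5, 2) (footprint 13×5) is included at this height (area 65.00 mm²); Combining (union): only the 13×5 cube at (6.5, 2) is present, so the union is just that shape — area = 65.00 mm². Overall, the cross-section is a single solid region. Net area = 65.00 mm².

65.00 mm²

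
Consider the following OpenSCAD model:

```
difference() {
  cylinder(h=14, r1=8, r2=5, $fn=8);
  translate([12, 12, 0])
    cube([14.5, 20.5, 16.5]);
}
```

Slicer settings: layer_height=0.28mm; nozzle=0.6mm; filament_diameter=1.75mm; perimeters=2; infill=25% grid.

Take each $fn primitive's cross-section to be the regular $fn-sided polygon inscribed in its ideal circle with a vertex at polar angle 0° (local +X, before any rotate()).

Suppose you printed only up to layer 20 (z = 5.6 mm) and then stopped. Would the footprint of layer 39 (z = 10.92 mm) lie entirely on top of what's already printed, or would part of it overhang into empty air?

Compare the two slices. At z = 5.6: the cone: at t=0.400 of its height the radius interpolates to r₁+(r₂−r₁)t = 6.800, giving a regular 8-gon of that circumradius (area = (8/2)·6.800²·sin(360°/8) = 130.79 mm²); the cube at (12, 12) is present — its section is the full 14.5×20.5 rectangle (area 297.25 mm²); Subtracting the remaining from the first: starting from the cone (130.79 mm²), the 14.5×20.5 cube at (12, 12) misses the remaining region (no effect) — area = 130.79 mm². At z = 10.92: the cone (r1=8→r2=5) has section circumradius 5.660 here — a regular 8-gon (area = (8/2)·5.660²·sin(360°/8) = 90.61 mm²); the cube at (12, 12) is present — its section is the full 14.5×20.5 rectangle (area 297.25 mm²); Taking the first minus the rest: starting from the cone (90.61 mm²), the 14.5×20.5 cube at (12, 12) misses the remaining region (no effect) — area = 90.61 mm². Checking containment: the cross-section at z = 10.92 is a subset of the cross-section at z = 5.6.

entirely on top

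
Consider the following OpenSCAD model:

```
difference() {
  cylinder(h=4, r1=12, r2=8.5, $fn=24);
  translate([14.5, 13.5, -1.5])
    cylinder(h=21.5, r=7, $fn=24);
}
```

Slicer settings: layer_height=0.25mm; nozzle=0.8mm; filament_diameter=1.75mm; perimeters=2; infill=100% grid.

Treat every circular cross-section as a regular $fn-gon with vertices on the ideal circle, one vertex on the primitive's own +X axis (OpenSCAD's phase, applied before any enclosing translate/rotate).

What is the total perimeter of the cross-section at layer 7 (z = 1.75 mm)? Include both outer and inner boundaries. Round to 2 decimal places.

At z = 1.75 mm: the cone: at t=0.438 of its height the radius interpolates to r₁+(r₂−r₁)t = 10.469, giving a regular 24-gon of that circumradius (perimeter = 2·24·10.469·sin(180°/24) = 65.59 mm); the r=7 cylinder at (14.5, 13.5) gives a regular 24-gon of circumradius 7 (constant along its height) (perimeter = 2·24·7.000·sin(180°/24) = 43.86 mm); Subtracting the remaining from the first: starting from the cone, the r=7 cylinder at (14.5, 13.5) misses the remaining region (no effect) — boundary = 65.59 mm. Overall, the cross-section is a single solid region. Total boundary length (outer) = 65.59 mm.

65.59 mm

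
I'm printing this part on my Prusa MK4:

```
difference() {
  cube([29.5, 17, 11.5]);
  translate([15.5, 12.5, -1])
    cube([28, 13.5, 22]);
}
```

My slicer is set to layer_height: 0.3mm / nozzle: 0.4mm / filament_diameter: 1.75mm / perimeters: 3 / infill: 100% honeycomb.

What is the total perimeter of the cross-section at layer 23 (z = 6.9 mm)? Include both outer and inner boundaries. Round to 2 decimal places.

At z = 6.9 mm: the cube is present — its section is the full 29.5×17 rectangle (perimeter 93.00 mm); the 28×13.5 cube at (15.5, 12.5) contributes its full rectangle (perimeter 83.00 mm); Taking the first minus the rest: starting from the 29.5×17 cube, the 28×13.5 cube at (15.5, 12.5) partially overlaps it — only the 63.00 mm² overlap (of its 378.00 mm²) is removed, clipping the outline — boundary = 93.00 mm. Overall, the cross-section is a single solid region. Total boundary length (outer) = 93.00 mm.

93.00 mm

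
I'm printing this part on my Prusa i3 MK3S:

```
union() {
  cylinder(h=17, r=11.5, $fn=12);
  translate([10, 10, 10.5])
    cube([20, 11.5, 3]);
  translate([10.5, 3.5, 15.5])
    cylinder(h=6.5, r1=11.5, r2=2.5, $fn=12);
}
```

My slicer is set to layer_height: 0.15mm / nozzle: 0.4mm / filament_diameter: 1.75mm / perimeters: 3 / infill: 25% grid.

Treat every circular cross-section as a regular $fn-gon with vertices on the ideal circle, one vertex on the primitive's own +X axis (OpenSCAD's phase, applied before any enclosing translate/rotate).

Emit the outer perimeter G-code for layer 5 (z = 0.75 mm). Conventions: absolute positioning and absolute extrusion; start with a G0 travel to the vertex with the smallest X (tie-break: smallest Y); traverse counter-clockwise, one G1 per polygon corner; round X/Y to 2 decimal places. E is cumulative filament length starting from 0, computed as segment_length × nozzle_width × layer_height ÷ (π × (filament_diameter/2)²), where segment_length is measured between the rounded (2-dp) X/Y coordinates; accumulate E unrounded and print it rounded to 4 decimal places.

At z = 0.75 mm: the r=11.5 cylinder gives a regular 12-gon of circumradius 11.5 (constant along its height); the cube at (10, 10) is not intersected at this z (z outside [10.5, 13.5]); the cone at (10.5, 3.5) does not reach this height (z outside [15.5, 22]); Combining (union): only the r=11.5 cylinder is present, so the union is just that shape — 1 connected region. The outline is a single polygon with 12 vertices. Extrusion per mm of travel: 0.4 × 0.15 / (π × 0.875²) = 0.024945. Accumulating E over each segment gives final E = 1.7820.

G0 X-11.50 Y0.00 Z0.75
G1 X-9.96 Y-5.75 E0.1485
G1 X-5.75 Y-9.96 E0.2970
G1 X0.00 Y-11.50 E0.4455
G1 X5.75 Y-9.96 E0.5940
G1 X9.96 Y-5.75 E0.7425
G1 X11.50 Y0.00 E0.8910
G1 X9.96 Y5.75 E1.0395
G1 X5.75 Y9.96 E1.1880
G1 X0.00 Y11.50 E1.3365
G1 X-5.75 Y9.96 E1.4850
G1 X-9.96 Y5.75 E1.6335
G1 X-11.50 Y0.00 E1.7820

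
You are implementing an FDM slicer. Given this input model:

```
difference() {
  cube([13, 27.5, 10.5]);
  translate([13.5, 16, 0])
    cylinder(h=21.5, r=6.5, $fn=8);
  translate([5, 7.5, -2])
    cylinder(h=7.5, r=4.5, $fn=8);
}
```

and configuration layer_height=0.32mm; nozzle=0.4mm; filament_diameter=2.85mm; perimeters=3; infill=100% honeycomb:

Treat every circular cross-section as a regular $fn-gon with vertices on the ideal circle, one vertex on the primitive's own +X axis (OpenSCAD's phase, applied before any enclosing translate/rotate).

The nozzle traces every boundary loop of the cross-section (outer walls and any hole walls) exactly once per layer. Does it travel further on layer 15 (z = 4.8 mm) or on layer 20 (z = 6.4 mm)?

layer 15 (z = 4.8 mm)

Layer 15 (z = 4.8): the cube (footprint 13×27.5) is included at this height (perimeter 81.00 mm); the cylinder at (13.5, 16): section is a regular 8-gon, circumradius r=6.5 (perimeter = 2·8·6.500·sin(180°/8) = 39.80 mm); the cylinder at (5, 7.5): section is a regular 8-gon, circumradius r=4.5 (perimeter = 2·8·4.500·sin(180°/8) = 27.55 mm); Subtracting the remaining from the first: starting from the 13×27.5 cube, the r=6.5 cylinder at (13.5, 16) partially overlaps it — only the 53.35 mm² overlap (of its 119.50 mm²) is removed, clipping the outline; the r=4.5 cylinder at (5, 7.5) lies wholly inside it (removes its full 57.28 mm² and its 27.55 mm outline becomes a hole wall) — boundary (outer + 1 inner loop) = 114.78 mm. So its perimeter = 114.78 mm. Layer 20 (z = 6.4): the 13×27.5 cube contributes its full rectangle (perimeter 81.00 mm); the cylinder at (13.5, 16): section is a regular 8-gon, circumradius r=6.5 (perimeter = 2·8·6.500·sin(180°/8) = 39.80 mm); the cylinder at (5, 7.5) does not reach this height (z outside [-2, 5.5]); Subtracting the remaining from the first: starting from the 13×27.5 cube, the r=6.5 cylinder at (13.5, 16) partially overlaps it — only the 53.35 mm² overlap (of its 119.50 mm²) is removed, clipping the outline — boundary = 87.23 mm. So its perimeter = 87.23 mm. Layer 15 is larger (114.78 vs 87.23 mm).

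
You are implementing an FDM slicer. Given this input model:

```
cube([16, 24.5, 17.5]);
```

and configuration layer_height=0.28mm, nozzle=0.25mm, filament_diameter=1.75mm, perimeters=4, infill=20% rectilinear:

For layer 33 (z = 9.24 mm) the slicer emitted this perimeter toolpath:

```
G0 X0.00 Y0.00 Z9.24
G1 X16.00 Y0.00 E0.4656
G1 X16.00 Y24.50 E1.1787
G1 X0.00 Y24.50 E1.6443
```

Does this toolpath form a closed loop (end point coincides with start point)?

no

Start point (G0): (0.00, 0.00). End point (last G1): the path does not return to the start — open.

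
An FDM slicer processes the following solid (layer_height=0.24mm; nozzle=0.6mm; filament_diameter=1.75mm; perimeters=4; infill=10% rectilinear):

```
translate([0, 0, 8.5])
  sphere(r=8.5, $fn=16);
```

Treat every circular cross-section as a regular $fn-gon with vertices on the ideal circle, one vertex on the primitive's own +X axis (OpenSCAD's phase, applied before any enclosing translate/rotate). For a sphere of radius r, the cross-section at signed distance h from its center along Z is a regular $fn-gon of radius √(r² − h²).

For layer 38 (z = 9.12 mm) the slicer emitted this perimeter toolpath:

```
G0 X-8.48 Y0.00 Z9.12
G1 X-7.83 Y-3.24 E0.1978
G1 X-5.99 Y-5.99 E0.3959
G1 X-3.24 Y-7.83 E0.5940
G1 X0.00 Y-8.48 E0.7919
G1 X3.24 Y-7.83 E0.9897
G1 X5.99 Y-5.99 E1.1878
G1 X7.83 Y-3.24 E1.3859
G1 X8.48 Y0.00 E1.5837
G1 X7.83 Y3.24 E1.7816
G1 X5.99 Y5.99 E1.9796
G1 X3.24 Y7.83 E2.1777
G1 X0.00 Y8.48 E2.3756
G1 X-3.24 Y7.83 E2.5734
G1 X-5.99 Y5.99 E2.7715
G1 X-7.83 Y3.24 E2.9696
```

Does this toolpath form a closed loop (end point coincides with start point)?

Start point (G0): (-8.48, 0.00). End point (last G1): the path does not return to the start — open.

no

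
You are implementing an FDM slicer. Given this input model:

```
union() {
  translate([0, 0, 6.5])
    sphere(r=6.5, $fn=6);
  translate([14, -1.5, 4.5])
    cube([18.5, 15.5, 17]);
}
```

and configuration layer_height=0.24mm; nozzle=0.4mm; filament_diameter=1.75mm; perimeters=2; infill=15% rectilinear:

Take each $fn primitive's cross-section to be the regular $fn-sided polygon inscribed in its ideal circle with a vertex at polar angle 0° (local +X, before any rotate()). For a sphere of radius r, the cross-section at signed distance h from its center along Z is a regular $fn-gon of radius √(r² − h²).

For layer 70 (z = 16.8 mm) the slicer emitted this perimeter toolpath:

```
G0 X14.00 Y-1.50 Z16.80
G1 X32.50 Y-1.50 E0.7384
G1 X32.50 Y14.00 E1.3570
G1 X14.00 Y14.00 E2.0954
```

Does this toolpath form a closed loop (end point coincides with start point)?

no

Start point (G0): (14.00, -1.50). End point (last G1): the path does not return to the start — open.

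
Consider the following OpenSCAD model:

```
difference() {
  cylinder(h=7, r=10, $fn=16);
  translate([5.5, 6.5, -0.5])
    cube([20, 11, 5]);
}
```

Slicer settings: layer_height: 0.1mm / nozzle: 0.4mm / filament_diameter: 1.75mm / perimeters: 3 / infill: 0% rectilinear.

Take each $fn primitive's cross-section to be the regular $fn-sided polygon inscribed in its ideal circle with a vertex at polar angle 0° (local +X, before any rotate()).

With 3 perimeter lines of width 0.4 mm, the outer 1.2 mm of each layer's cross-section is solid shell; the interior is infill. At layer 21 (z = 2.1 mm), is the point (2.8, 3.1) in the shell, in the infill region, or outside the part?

infill

At z = 2.1 mm: the r=10 cylinder contributes a regular 16-gon of circumradius 10; the 20×11 cube at (5.5, 6.5) contributes its full rectangle; Subtracting the remaining from the first: starting from the r=10 cylinder, the 20×11 cube at (5.5, 6.5) partially overlaps it — only the 1.83 mm² overlap (of its 220.00 mm²) is removed, clipping the outline — 1 connected region. Overall, the cross-section is a single solid region. The nearest boundary edge runs (5.50, 8.12)→(5.50, 6.50); distance from the point to it = 4.34 mm. The point is inside the cross-section and 4.34 mm from the nearest boundary — more than the 1.2 mm shell width (3 × 0.4), so it's in the infill interior.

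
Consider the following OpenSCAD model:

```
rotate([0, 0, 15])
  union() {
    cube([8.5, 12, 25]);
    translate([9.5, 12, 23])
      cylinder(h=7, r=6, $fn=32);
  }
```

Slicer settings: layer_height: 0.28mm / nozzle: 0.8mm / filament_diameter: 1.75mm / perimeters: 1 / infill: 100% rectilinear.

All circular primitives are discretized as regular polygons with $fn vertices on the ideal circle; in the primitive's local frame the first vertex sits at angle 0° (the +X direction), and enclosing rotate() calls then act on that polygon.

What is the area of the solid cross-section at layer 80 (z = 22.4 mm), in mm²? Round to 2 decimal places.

At z = 22.4 mm: the 8.5×12 cube contributes its full rectangle (area 102.00 mm²); the cylinder at (9.5, 12) does not reach this height (z outside [23, 30]); Combining (union): only the 8.5×12 cube is present, so the union is just that shape — area = 102.00 mm²; (whole slice rotated 15° about Z — lengths, areas and connectivity unchanged). Overall, the cross-section is a single solid region. Net area = 102.00 mm².

102.00 mm²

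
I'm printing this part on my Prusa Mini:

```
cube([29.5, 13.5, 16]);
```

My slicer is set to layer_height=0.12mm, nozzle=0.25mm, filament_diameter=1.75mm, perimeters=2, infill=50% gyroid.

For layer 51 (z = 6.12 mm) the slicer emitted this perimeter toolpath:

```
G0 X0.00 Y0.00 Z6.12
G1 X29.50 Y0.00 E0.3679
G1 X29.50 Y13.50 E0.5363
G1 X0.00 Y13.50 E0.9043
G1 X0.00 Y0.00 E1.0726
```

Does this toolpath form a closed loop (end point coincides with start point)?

yes

Start point (G0): (0.00, 0.00). End point (last G1): the path returns to the start — closed.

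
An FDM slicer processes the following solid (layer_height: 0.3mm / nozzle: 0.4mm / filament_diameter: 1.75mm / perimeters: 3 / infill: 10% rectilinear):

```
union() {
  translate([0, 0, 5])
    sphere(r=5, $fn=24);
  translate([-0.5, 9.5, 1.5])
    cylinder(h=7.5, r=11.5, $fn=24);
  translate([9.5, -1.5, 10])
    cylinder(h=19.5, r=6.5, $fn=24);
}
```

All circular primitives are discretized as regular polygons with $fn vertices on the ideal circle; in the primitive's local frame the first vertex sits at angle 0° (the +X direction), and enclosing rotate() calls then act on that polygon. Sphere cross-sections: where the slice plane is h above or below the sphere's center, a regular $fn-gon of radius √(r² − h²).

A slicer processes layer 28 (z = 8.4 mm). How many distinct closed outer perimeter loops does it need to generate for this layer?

1

At z = 8.4 mm: the r=5 sphere contributes a regular 24-gon of circumradius √(5²−3.4²) = 3.666; the r=11.5 cylinder at (-0.5, 9.5) contributes a regular 24-gon of circumradius 11.5; the cylinder at (9.5, -1.5) is not intersected at this z (z outside [10, 29.5]); Combining (union): the regions partially overlap (shared area 33.21 mm²), so overlapping operands fuse into one piece — 1 connected region. The result has 1 disconnected region.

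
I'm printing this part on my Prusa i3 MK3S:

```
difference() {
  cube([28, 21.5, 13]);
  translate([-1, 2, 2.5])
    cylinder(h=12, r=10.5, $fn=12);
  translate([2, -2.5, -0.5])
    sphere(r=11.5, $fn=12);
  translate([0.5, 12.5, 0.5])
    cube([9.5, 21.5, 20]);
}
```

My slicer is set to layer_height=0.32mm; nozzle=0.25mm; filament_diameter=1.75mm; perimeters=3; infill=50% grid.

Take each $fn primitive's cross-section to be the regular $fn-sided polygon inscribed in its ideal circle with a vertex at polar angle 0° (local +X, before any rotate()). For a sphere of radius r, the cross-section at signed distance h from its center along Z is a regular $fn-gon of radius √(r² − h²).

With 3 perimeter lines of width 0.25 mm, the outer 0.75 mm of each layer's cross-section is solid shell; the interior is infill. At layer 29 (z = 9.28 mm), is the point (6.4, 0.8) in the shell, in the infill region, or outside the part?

outside

At z = 9.28 mm: the 28×21.5 cube contributes its full rectangle; the r=10.5 cylinder at (-1, 2) contributes a regular 12-gon of circumradius 10.5; the r=11.5 sphere at (2, -2.5) slices to a regular 12-gon of circumradius 6.050 (√(r²−h²) with h=9.78 from center); the 9.5×21.5 cube at (0.5, 12.5) contributes its full rectangle; Subtracting the remaining from the first: starting from the 28×21.5 cube, the r=10.5 cylinder at (-1, 2) partially overlaps it — only the 90.79 mm² overlap (of its 330.75 mm²) is removed, clipping the outline; the r=11.5 sphere at (2, -2.5) misses the remaining region (no effect); the 9.5×21.5 cube at (0.5, 12.5) partially overlaps it — only the 85.50 mm² overlap (of its 204.25 mm²) is removed, clipping the outline — 1 connected region. Overall, the cross-section is a single solid region. The nearest boundary edge runs (8.96, 0.00)→(9.50, 2.00); distance from the point to it = 2.68 mm. The point is not inside any of the regions above, so it lies outside the cross-section (2.68 mm from the nearest boundary).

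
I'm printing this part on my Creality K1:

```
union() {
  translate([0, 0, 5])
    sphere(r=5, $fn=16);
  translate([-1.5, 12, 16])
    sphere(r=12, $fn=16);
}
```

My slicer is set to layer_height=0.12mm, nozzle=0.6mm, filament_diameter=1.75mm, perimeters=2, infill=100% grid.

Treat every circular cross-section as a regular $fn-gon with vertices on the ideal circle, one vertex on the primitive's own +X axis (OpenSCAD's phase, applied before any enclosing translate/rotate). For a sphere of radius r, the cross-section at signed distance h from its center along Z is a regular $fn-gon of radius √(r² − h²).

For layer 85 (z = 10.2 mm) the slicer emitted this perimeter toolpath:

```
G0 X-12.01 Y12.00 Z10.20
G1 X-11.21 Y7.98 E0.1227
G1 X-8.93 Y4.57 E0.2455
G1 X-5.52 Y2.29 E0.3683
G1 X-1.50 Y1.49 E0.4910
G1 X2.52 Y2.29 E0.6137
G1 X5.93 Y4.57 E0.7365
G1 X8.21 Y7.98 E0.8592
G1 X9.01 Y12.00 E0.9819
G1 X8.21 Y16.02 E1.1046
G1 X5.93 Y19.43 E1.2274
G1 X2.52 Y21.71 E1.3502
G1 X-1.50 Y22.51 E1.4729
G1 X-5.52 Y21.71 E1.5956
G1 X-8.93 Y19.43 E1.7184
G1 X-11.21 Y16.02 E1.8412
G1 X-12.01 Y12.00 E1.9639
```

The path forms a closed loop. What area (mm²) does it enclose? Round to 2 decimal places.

338.11 mm²

Apply the shoelace formula to the sequence of (X, Y) vertices; enclosed area = 338.11 mm².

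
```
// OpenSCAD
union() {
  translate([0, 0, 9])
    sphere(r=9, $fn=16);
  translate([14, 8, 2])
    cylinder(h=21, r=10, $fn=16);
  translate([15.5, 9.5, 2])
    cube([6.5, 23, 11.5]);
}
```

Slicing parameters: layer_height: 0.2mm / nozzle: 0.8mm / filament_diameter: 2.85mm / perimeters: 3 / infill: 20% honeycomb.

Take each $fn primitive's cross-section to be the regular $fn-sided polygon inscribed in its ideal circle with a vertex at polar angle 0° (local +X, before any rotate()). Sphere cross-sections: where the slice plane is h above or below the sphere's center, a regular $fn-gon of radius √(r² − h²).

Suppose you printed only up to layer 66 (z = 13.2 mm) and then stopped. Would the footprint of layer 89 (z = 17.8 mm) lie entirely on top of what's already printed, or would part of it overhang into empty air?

entirely on top

Compare the two slices. At z = 13.2: the r=9 sphere slices to a regular 16-gon of circumradius 7.960 (√(r²−h²) with h=4.2 from center) (area = (16/2)·7.960²·sin(360°/16) = 193.97 mm²); the r=10 cylinder at (14, 8) gives a regular 16-gon of circumradius 10 (constant along its height) (area = (16/2)·10.000²·sin(360°/16) = 306.15 mm²); the cube at (15.5, 9.5) (footprint 6.5×23) is included at this height (area 149.50 mm²); Merging all regions: the regions partially overlap — summed areas 649.62 mm² minus the doubly-counted overlap 52.55 mm² gives 597.07 mm² — area = 597.07 mm². At z = 17.8: the sphere: section is a regular 16-gon, circumradius = √(r²−h²) = √(9²−8.8²) = 1.887 (area = (16/2)·1.887²·sin(360°/16) = 10.90 mm²); the r=10 cylinder at (14, 8) contributes a regular 16-gon of circumradius 10 (area = (16/2)·10.000²·sin(360°/16) = 306.15 mm²); the cube at (15.5, 9.5) is absent (z outside [2, 13.5]); Combining (union): the 2 present regions are separate (no shared area or edge), so areas and boundary lengths simply add and each stays a separate island — area = 317.05 mm². Checking containment: the cross-section at z = 17.8 is a subset of the cross-section at z = 13.2.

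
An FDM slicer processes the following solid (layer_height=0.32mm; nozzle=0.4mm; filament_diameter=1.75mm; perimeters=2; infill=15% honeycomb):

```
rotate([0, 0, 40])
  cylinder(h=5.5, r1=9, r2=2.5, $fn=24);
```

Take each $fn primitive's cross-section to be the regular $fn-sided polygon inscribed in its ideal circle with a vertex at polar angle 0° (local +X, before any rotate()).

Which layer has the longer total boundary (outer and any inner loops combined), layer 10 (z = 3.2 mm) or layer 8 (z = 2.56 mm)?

layer 8 (z = 2.56 mm)

Layer 10 (z = 3.2): the cone (r1=9→r2=2.5) has section circumradius 5.218 here — a regular 24-gon (perimeter = 2·24·5.218·sin(180°/24) = 32.69 mm); (rotated 40° about Z; rotation is an isometry so areas/perimeters/island counts are preserved). So its perimeter = 32.69 mm. Layer 8 (z = 2.56): the cone: at t=0.465 of its height the radius interpolates to r₁+(r₂−r₁)t = 5.975, giving a regular 24-gon of that circumradius (perimeter = 2·24·5.975·sin(180°/24) = 37.43 mm); (whole slice rotated 40° about Z — lengths, areas and connectivity unchanged). So its perimeter = 37.43 mm. Layer 8 is larger (37.43 vs 32.69 mm).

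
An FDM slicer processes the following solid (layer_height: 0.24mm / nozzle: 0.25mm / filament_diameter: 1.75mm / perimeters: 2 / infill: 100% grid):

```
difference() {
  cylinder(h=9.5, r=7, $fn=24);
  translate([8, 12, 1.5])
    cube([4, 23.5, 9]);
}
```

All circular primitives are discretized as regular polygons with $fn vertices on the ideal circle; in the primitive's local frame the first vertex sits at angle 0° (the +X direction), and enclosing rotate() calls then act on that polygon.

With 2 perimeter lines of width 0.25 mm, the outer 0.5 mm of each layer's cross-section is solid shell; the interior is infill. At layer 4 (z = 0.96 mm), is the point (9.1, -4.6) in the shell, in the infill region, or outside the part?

outside

At z = 0.96 mm: the r=7 cylinder gives a regular 24-gon of circumradius 7 (constant along its height); the cube at (8, 12) is absent (z outside [1.5, 10.5]); After the difference (first − rest): none of the subtracted shapes is present at this height, so the r=7 cylinder is unchanged — 1 connected region. Overall, the cross-section is a single solid region. The nearest boundary edge runs (6.06, -3.50)→(6.76, -1.81); distance from the point to it = 3.23 mm. The point is not inside any of the regions above, so it lies outside the cross-section (3.23 mm from the nearest boundary).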